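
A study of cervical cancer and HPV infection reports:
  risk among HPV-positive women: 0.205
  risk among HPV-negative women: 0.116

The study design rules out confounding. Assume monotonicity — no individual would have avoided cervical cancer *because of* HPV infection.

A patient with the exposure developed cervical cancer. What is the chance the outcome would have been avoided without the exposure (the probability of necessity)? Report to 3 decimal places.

Let p₁ = 0.205, p₀ = 0.116.
Under exogeneity and monotonicity, PN = (p₁ − p₀) / p₁.
PN = (0.205 − 0.116) / 0.205 = 0.089 / 0.205 ≈ 0.4341

PN ≈ 0.434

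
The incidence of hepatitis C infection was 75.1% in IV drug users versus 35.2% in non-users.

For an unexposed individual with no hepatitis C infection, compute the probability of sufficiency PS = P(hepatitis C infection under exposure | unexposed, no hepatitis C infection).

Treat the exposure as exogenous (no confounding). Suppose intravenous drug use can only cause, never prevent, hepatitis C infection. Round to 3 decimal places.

PS ≈ 0.616

p₁ = 0.751, p₀ = 0.352.
Under exogeneity and monotonicity, PS = (p₁ − p₀) / (1 − p₀).
PS = (0.751 − 0.352) / (1 − 0.352) = 0.399 / 0.648 ≈ 0.6157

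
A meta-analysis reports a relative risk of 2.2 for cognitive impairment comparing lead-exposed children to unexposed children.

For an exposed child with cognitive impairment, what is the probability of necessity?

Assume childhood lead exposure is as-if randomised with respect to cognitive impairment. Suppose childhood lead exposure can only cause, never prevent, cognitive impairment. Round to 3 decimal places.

PN ≈ 0.545

Under exogeneity and monotonicity, PN = (RR − 1) / RR = 1 − 1/RR.
PN = (2.2 − 1) / 2.2 = 1.2 / 2.2 ≈ 0.5455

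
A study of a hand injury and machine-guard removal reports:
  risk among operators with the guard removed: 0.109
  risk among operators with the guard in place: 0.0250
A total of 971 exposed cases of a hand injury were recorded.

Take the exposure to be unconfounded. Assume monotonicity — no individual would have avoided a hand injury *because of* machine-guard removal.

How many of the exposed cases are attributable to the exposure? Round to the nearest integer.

about 748 cases

Let p₁ = 0.109, p₀ = 0.025.
PN = (p₁ − p₀)/p₁ = (0.109 − 0.025) / 0.109 ≈ 0.77064.
Attributable cases ≈ PN × (exposed cases) = 0.77064 × 971 ≈ 748.29.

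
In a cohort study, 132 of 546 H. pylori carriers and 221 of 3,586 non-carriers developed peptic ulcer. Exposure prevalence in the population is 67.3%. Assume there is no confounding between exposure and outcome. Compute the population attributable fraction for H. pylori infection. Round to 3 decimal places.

PAF ≈ 0.663

p₁ = P(outcome | exposed) = 132/546 = 0.24176
p₀ = P(outcome | unexposed) = 221/3586 = 0.061629
Overall risk P(Y=1) = π·p₁ + (1−π)·p₀ = 0.673×0.24176 + 0.327×0.061629 = 0.18286.
Under exogeneity, PAF = [P(Y=1) − p₀] / P(Y=1).
PAF = (0.18286 − 0.061629) / 0.18286 ≈ 0.6630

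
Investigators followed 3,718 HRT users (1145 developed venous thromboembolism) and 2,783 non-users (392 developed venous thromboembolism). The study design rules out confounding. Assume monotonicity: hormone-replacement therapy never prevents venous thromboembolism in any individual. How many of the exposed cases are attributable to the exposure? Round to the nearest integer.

about 621 cases

p₁ = P(outcome | exposed) = 1145/3718 = 0.30796
p₀ = P(outcome | unexposed) = 392/2783 = 0.14086
PN = (p₁ − p₀)/p₁ = (0.30796 − 0.14086) / 0.30796 ≈ 0.54262.
Attributable cases ≈ PN × (exposed cases) = 0.54262 × 1145 ≈ 621.30.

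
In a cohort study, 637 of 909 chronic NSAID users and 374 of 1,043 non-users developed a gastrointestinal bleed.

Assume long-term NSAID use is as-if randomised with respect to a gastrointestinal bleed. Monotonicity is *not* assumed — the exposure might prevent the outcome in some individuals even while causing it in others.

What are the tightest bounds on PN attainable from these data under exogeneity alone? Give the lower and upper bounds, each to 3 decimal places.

0.488 ≤ PN ≤ 0.915

p₁ = P(outcome | exposed) = 637/909 = 0.70077
p₀ = P(outcome | unexposed) = 374/1043 = 0.35858
Under exogeneity alone the bounds on PN are max{0,(p₁−p₀)/p₁} ≤ PN ≤ min{1,(1−p₀)/p₁}.
  lower = (p₁ − p₀)/p₁ = 0.34219 / 0.70077 ≈ 0.4883
  upper = min{1, (1 − p₀)/p₁} = 0.64142 / 0.70077 ≈ 0.9153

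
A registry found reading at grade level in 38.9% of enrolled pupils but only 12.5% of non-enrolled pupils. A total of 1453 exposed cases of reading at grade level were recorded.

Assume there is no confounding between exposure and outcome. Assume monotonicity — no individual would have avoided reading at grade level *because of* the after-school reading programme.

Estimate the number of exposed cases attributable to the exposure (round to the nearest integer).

about 986 cases

p₁ = 0.389, p₀ = 0.125.
PN = (p₁ − p₀)/p₁ = (0.389 − 0.125) / 0.389 ≈ 0.67866.
Attributable cases ≈ PN × (exposed cases) = 0.67866 × 1453 ≈ 986.10.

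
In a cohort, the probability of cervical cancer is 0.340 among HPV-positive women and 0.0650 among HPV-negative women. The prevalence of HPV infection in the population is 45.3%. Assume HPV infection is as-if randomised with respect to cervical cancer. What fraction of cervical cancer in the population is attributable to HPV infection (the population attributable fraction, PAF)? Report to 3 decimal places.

PAF ≈ 0.657

Let p₁ = 0.34, p₀ = 0.065.
Overall risk P(Y=1) = π·p₁ + (1−π)·p₀ = 0.453×0.34 + 0.547×0.065 = 0.18957.
Under exogeneity, PAF = [P(Y=1) − p₀] / P(Y=1).
PAF = (0.18957 − 0.065) / 0.18957 ≈ 0.6571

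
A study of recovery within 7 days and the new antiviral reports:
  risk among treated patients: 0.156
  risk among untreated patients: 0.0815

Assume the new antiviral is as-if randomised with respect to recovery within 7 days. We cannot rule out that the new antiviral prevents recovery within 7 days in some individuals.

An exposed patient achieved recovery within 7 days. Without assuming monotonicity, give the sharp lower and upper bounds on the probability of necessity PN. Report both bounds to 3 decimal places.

0.478 ≤ PN ≤ 1.000

Let p₁ = 0.156, p₀ = 0.0815.
Under exogeneity alone the bounds on PN are max{0,(p₁−p₀)/p₁} ≤ PN ≤ min{1,(1−p₀)/p₁}.
  lower = (p₁ − p₀)/p₁ = 0.0745 / 0.156 ≈ 0.4776
  upper = min{1, (1 − p₀)/p₁} = 0.9185 / 0.156 ≈ 5.8878 → capped at 1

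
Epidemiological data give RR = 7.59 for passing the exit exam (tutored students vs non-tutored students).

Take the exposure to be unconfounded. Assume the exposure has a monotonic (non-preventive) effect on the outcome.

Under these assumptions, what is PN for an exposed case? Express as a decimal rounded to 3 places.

Under exogeneity and monotonicity, PN = (RR − 1) / RR = 1 − 1/RR.
PN = (7.59 − 1) / 7.59 = 6.59 / 7.59 ≈ 0.8682

PN ≈ 0.868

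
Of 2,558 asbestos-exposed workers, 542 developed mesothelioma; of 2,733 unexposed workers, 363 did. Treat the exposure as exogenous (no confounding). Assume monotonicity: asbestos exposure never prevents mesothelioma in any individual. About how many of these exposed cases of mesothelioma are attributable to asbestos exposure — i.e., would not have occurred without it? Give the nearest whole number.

p₁ = P(outcome | exposed) = 542/2558 = 0.21188
p₀ = P(outcome | unexposed) = 363/2733 = 0.13282
PN = (p₁ − p₀)/p₁ = (0.21188 − 0.13282) / 0.21188 ≈ 0.37314.
Attributable cases ≈ PN × (exposed cases) = 0.37314 × 542 ≈ 202.24.

about 202 cases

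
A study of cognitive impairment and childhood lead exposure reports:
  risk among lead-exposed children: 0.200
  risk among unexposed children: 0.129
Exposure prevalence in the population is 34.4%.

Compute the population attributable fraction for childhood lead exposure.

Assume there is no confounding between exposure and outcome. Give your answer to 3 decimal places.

PAF ≈ 0.159

Let p₁ = 0.2, p₀ = 0.129.
Overall risk P(Y=1) = π·p₁ + (1−π)·p₀ = 0.344×0.2 + 0.656×0.129 = 0.15342.
Under exogeneity, PAF = [P(Y=1) − p₀] / P(Y=1).
PAF = (0.15342 − 0.129) / 0.15342 ≈ 0.1592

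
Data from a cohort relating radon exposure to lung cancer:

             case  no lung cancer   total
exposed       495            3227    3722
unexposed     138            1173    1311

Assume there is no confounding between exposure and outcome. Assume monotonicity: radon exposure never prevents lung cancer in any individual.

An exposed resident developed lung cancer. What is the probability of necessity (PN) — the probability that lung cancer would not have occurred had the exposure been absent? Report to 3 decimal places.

p₁ = P(outcome | exposed) = 495/3722 = 0.13299
p₀ = P(outcome | unexposed) = 138/1311 = 0.10526
Under exogeneity and monotonicity, PN = (p₁ − p₀)/p₁.
PN = (0.13299 − 0.10526) / 0.13299 ≈ 0.2085

PN ≈ 0.209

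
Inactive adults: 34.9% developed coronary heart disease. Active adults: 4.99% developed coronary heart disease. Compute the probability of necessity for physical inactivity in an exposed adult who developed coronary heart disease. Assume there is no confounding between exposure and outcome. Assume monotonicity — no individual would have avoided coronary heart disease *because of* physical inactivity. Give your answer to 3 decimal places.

p₁ = 0.349, p₀ = 0.0499.
Under exogeneity and monotonicity, PN = (p₁ − p₀) / p₁.
PN = (0.349 − 0.0499) / 0.349 = 0.2991 / 0.349 ≈ 0.8570

PN ≈ 0.857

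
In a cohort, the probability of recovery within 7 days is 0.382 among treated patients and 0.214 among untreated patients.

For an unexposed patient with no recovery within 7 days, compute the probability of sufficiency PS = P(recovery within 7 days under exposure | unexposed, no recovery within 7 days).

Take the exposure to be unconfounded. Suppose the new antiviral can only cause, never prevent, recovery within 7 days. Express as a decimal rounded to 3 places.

Let p₁ = 0.382, p₀ = 0.214.
Under exogeneity and monotonicity, PS = (p₁ − p₀) / (1 − p₀).
PS = (0.382 − 0.214) / (1 − 0.214) = 0.168 / 0.786 ≈ 0.2137

PS ≈ 0.214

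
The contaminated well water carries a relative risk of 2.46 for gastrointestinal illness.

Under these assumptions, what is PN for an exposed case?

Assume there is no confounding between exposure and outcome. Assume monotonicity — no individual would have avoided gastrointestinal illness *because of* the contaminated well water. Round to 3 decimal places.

PN ≈ 0.593

Under exogeneity and monotonicity, PN = (RR − 1) / RR = 1 − 1/RR.
PN = (2.46 − 1) / 2.46 = 1.46 / 2.46 ≈ 0.5935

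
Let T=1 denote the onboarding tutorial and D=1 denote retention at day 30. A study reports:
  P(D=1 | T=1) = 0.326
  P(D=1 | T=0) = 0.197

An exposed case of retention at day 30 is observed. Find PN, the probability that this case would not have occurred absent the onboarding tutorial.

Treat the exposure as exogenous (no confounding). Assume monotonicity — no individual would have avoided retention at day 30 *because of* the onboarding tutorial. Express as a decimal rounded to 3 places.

Let p₁ = 0.326, p₀ = 0.197.
Under exogeneity and monotonicity, PN = (p₁ − p₀) / p₁.
PN = (0.326 − 0.197) / 0.326 = 0.129 / 0.326 ≈ 0.3957

PN ≈ 0.396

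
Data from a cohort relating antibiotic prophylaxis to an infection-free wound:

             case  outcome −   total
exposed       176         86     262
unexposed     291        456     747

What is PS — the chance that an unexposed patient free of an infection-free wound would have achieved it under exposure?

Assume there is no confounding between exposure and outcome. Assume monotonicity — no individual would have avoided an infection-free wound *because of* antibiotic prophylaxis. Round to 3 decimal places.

PS ≈ 0.462

p₁ = P(outcome | exposed) = 176/262 = 0.67176
p₀ = P(outcome | unexposed) = 291/747 = 0.38956
Under exogeneity and monotonicity, PS = (p₁ − p₀)/(1 − p₀).
PS = (0.67176 − 0.38956) / 0.61044 ≈ 0.4623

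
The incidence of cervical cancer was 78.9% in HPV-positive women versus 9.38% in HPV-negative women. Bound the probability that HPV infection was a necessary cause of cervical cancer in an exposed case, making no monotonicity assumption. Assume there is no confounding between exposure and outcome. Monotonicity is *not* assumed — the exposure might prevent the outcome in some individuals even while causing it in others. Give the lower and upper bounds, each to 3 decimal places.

p₁ = 0.789, p₀ = 0.0938.
Under exogeneity alone the bounds on PN are max{0,(p₁−p₀)/p₁} ≤ PN ≤ min{1,(1−p₀)/p₁}.
  lower = (p₁ − p₀)/p₁ = 0.6952 / 0.789 ≈ 0.8811
  upper = min{1, (1 − p₀)/p₁} = 0.9062 / 0.789 ≈ 1.1485 → capped at 1

0.881 ≤ PN ≤ 1.000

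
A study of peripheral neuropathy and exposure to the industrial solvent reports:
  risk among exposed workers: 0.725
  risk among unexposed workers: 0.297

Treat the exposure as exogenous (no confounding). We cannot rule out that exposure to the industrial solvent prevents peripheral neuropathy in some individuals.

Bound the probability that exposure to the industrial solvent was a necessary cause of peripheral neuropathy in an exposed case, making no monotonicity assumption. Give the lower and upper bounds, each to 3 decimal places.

Let p₁ = 0.725, p₀ = 0.297.
Under exogeneity alone the bounds on PN are max{0,(p₁−p₀)/p₁} ≤ PN ≤ min{1,(1−p₀)/p₁}.
  lower = (p₁ − p₀)/p₁ = 0.428 / 0.725 ≈ 0.5903
  upper = min{1, (1 − p₀)/p₁} = 0.703 / 0.725 ≈ 0.9697

0.590 ≤ PN ≤ 0.970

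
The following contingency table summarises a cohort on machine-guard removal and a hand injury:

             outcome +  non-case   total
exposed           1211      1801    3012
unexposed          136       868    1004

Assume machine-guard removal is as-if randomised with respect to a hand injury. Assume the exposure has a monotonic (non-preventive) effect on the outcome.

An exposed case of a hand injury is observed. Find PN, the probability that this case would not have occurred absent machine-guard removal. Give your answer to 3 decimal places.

PN ≈ 0.663

p₁ = P(outcome | exposed) = 1211/3012 = 0.40206
p₀ = P(outcome | unexposed) = 136/1004 = 0.13546
Under exogeneity and monotonicity, PN = (p₁ − p₀) / p₁.
PN = (0.40206 − 0.13546) / 0.40206 = 0.2666 / 0.40206 ≈ 0.6631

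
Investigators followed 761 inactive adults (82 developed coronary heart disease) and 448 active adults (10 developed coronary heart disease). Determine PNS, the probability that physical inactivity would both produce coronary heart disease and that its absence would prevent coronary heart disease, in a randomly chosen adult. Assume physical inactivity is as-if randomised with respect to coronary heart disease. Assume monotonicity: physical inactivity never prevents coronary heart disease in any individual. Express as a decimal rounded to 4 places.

PNS ≈ 0.0854

p₁ = P(outcome | exposed) = 82/761 = 0.10775
p₀ = P(outcome | unexposed) = 10/448 = 0.022321
Under exogeneity and monotonicity, PNS = p₁ − p₀.
PNS = 0.10775 − 0.022321 = 0.085432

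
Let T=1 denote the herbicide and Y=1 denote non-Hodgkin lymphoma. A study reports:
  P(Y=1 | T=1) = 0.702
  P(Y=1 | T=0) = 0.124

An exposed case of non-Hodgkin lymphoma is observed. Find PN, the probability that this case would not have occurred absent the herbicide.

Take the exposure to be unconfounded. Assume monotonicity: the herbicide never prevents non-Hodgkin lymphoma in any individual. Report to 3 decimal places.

PN ≈ 0.823

Let p₁ = 0.702, p₀ = 0.124.
Under exogeneity and monotonicity, PN = (p₁ − p₀) / p₁.
PN = (0.702 − 0.124) / 0.702 = 0.578 / 0.702 ≈ 0.8234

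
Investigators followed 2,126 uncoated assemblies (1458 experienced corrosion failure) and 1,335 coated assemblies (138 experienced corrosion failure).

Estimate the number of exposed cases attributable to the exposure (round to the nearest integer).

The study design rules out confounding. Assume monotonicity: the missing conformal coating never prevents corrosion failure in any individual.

p₁ = P(outcome | exposed) = 1458/2126 = 0.68579
p₀ = P(outcome | unexposed) = 138/1335 = 0.10337
PN = (p₁ − p₀)/p₁ = (0.68579 − 0.10337) / 0.68579 ≈ 0.84927.
Attributable cases ≈ PN × (exposed cases) = 0.84927 × 1458 ≈ 1238.23.

about 1238 cases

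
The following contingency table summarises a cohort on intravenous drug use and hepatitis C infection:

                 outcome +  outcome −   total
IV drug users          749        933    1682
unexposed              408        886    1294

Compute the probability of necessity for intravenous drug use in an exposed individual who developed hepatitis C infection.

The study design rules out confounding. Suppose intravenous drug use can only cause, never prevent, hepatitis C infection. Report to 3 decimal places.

PN ≈ 0.292

p₁ = P(outcome | exposed) = 749/1682 = 0.4453
p₀ = P(outcome | unexposed) = 408/1294 = 0.3153
Under exogeneity and monotonicity, PN = (p₁ − p₀) / p₁.
PN = (0.4453 − 0.3153) / 0.4453 = 0.13 / 0.4453 ≈ 0.2919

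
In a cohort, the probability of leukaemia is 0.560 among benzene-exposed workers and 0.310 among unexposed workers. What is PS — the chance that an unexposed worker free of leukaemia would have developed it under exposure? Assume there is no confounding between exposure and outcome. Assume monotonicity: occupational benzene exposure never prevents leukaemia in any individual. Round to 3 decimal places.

Let p₁ = 0.56, p₀ = 0.31.
Under exogeneity and monotonicity, PS = (p₁ − p₀) / (1 − p₀).
PS = (0.56 − 0.31) / (1 − 0.31) = 0.25 / 0.69 ≈ 0.3623

PS ≈ 0.362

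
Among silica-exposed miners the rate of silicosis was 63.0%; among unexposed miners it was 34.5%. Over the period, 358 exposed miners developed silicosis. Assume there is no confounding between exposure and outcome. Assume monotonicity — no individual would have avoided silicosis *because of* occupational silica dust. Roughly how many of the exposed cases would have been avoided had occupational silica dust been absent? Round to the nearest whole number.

p₁ = 0.63, p₀ = 0.345.
PN = (p₁ − p₀)/p₁ = (0.63 − 0.345) / 0.63 ≈ 0.45238.
Attributable cases ≈ PN × (exposed cases) = 0.45238 × 358 ≈ 161.95.

about 162 cases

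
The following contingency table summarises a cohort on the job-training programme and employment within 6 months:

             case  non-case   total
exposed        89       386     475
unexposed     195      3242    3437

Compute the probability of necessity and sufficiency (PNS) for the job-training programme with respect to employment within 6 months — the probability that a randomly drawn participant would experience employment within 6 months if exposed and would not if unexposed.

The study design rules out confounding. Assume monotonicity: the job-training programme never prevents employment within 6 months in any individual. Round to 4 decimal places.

p₁ = P(outcome | exposed) = 89/475 = 0.18737
p₀ = P(outcome | unexposed) = 195/3437 = 0.056736
Under exogeneity and monotonicity, PNS = p₁ − p₀.
PNS = 0.18737 − 0.056736 = 0.13063

PNS ≈ 0.1306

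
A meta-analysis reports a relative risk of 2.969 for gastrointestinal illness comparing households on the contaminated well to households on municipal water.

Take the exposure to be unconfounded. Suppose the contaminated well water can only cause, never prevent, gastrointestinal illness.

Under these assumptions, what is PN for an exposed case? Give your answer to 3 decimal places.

PN ≈ 0.663

Under exogeneity and monotonicity, PN = (RR − 1) / RR = 1 − 1/RR.
PN = (2.969 − 1) / 2.969 = 1.969 / 2.969 ≈ 0.6632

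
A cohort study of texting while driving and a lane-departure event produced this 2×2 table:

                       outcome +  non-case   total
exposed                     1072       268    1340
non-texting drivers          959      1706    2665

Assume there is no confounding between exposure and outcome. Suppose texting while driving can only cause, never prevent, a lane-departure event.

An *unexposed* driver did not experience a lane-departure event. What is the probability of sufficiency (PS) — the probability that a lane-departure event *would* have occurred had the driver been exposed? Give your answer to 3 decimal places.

p₁ = P(outcome | exposed) = 1072/1340 = 0.8
p₀ = P(outcome | unexposed) = 959/2665 = 0.35985
Under exogeneity and monotonicity, PS = (p₁ − p₀) / (1 − p₀).
PS = (0.8 − 0.35985) / (1 − 0.35985) = 0.44015 / 0.64015 ≈ 0.6876

PS ≈ 0.688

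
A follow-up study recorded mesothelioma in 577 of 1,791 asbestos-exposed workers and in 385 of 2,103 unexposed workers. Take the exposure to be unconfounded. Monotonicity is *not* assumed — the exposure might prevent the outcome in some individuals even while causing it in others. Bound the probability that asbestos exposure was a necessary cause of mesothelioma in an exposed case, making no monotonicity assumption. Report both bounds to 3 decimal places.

p₁ = P(outcome | exposed) = 577/1791 = 0.32217
p₀ = P(outcome | unexposed) = 385/2103 = 0.18307
Under exogeneity alone the bounds on PN are max{0,(p₁−p₀)/p₁} ≤ PN ≤ min{1,(1−p₀)/p₁}.
  lower = (p₁ − p₀)/p₁ = 0.13909 / 0.32217 ≈ 0.4317
  upper = min{1, (1 − p₀)/p₁} = 0.81693 / 0.32217 ≈ 2.5357 → capped at 1

0.432 ≤ PN ≤ 1.000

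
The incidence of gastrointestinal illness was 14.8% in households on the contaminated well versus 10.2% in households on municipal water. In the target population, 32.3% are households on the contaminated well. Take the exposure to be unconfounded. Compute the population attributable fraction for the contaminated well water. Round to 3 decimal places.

PAF ≈ 0.127

p₁ = 0.148, p₀ = 0.102.
Overall risk P(Y=1) = π·p₁ + (1−π)·p₀ = 0.323×0.148 + 0.677×0.102 = 0.11686.
Under exogeneity, PAF = [P(Y=1) − p₀] / P(Y=1).
PAF = (0.11686 − 0.102) / 0.11686 ≈ 0.1271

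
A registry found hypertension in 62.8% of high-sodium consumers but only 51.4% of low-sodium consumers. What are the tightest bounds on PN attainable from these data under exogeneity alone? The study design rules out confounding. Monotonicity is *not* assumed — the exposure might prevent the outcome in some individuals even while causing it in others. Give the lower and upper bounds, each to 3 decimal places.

0.182 ≤ PN ≤ 0.774

p₁ = 0.628, p₀ = 0.514.
Under exogeneity alone the bounds on PN are max{0,(p₁−p₀)/p₁} ≤ PN ≤ min{1,(1−p₀)/p₁}.
  lower = (p₁ − p₀)/p₁ = 0.114 / 0.628 ≈ 0.1815
  upper = min{1, (1 − p₀)/p₁} = 0.486 / 0.628 ≈ 0.7739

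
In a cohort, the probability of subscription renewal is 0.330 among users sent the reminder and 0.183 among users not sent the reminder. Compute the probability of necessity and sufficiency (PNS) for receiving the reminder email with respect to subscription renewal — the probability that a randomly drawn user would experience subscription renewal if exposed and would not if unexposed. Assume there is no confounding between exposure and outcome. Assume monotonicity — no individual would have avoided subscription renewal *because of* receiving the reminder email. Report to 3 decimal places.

Let p₁ = 0.33, p₀ = 0.183.
Under exogeneity and monotonicity, PNS = p₁ − p₀.
PNS = 0.33 − 0.183 = 0.147

PNS ≈ 0.147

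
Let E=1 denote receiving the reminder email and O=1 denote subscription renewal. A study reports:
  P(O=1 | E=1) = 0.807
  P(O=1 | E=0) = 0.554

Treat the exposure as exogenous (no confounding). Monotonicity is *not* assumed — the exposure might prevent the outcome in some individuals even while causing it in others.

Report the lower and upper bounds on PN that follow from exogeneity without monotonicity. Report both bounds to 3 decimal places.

0.314 ≤ PN ≤ 0.553

Let p₁ = 0.807, p₀ = 0.554.
Under exogeneity alone the bounds on PN are max{0,(p₁−p₀)/p₁} ≤ PN ≤ min{1,(1−p₀)/p₁}.
  lower = (p₁ − p₀)/p₁ = 0.253 / 0.807 ≈ 0.3135
  upper = min{1, (1 − p₀)/p₁} = 0.446 / 0.807 ≈ 0.5527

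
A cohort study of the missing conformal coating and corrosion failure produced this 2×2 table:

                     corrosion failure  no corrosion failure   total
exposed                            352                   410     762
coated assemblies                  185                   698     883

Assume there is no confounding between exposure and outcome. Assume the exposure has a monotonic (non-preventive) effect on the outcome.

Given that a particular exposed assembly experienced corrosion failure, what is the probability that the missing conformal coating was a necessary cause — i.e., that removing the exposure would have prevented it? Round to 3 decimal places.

PN ≈ 0.546

p₁ = P(outcome | exposed) = 352/762 = 0.46194
p₀ = P(outcome | unexposed) = 185/883 = 0.20951
Under exogeneity and monotonicity, PN = (p₁ − p₀)/p₁.
PN = (0.46194 − 0.20951) / 0.46194 ≈ 0.5465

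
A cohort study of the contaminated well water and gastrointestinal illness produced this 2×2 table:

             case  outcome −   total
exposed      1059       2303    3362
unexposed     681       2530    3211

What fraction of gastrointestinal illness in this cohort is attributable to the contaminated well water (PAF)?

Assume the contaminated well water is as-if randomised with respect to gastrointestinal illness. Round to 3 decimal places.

p₁ = P(outcome | exposed) = 1059/3362 = 0.31499
p₀ = P(outcome | unexposed) = 681/3211 = 0.21208
Exposure prevalence π = 3362/6573 = 0.51149; overall risk P(Y=1) = 0.26472.
Under exogeneity, PAF = [P(Y=1) − p₀]/P(Y=1).
PAF = (0.26472 − 0.21208) / 0.26472 ≈ 0.1988

PAF ≈ 0.199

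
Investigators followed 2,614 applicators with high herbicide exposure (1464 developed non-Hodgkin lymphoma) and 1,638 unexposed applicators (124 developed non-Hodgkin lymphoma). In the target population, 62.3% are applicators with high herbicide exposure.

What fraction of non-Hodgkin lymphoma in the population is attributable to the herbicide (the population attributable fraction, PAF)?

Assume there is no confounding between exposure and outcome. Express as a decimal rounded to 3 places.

PAF ≈ 0.799

p₁ = P(outcome | exposed) = 1464/2614 = 0.56006
p₀ = P(outcome | unexposed) = 124/1638 = 0.075702
Overall risk P(Y=1) = π·p₁ + (1−π)·p₀ = 0.623×0.56006 + 0.377×0.075702 = 0.37746.
Under exogeneity, PAF = [P(Y=1) − p₀] / P(Y=1).
PAF = (0.37746 − 0.075702) / 0.37746 ≈ 0.7994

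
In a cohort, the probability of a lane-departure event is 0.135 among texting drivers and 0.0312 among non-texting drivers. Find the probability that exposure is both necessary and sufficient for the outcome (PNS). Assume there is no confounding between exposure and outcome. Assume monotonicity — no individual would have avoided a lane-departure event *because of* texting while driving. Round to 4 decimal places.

Let p₁ = 0.135, p₀ = 0.0312.
Under exogeneity and monotonicity, PNS = p₁ − p₀.
PNS = 0.135 − 0.0312 = 0.1038

PNS ≈ 0.1038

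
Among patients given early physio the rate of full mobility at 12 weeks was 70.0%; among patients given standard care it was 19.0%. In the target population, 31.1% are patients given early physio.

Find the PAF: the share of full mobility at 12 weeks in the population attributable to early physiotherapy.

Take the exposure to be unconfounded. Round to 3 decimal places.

p₁ = 0.7, p₀ = 0.19.
Overall risk P(Y=1) = π·p₁ + (1−π)·p₀ = 0.311×0.7 + 0.689×0.19 = 0.34861.
Under exogeneity, PAF = [P(Y=1) − p₀] / P(Y=1).
PAF = (0.34861 − 0.19) / 0.34861 ≈ 0.4550

PAF ≈ 0.455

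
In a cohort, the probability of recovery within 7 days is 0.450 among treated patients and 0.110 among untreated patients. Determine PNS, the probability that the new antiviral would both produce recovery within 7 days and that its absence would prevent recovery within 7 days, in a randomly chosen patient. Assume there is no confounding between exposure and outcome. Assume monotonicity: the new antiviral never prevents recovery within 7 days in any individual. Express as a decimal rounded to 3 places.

Let p₁ = 0.45, p₀ = 0.11.
Under exogeneity and monotonicity, PNS = p₁ − p₀.
PNS = 0.45 − 0.11 = 0.34

PNS ≈ 0.340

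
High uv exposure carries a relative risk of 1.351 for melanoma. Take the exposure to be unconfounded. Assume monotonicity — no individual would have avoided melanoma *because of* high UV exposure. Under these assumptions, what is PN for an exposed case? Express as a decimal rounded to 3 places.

PN ≈ 0.260

Under exogeneity and monotonicity, PN = (RR − 1) / RR = 1 − 1/RR.
PN = (1.351 − 1) / 1.351 = 0.351 / 1.351 ≈ 0.2598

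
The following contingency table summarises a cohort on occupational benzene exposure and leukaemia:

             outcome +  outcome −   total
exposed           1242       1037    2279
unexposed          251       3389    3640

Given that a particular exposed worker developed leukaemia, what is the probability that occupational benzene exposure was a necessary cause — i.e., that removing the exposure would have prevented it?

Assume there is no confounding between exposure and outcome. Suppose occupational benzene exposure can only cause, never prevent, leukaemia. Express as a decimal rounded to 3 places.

p₁ = P(outcome | exposed) = 1242/2279 = 0.54498
p₀ = P(outcome | unexposed) = 251/3640 = 0.068956
Under exogeneity and monotonicity, PN = (p₁ − p₀) / p₁.
PN = (0.54498 − 0.068956) / 0.54498 = 0.47602 / 0.54498 ≈ 0.8735

PN ≈ 0.873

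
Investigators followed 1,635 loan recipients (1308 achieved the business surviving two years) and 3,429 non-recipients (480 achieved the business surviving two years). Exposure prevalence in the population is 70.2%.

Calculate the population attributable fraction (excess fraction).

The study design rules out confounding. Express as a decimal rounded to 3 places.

p₁ = P(outcome | exposed) = 1308/1635 = 0.8
p₀ = P(outcome | unexposed) = 480/3429 = 0.13998
Overall risk P(Y=1) = π·p₁ + (1−π)·p₀ = 0.702×0.8 + 0.298×0.13998 = 0.60331.
Under exogeneity, PAF = [P(Y=1) − p₀] / P(Y=1).
PAF = (0.60331 − 0.13998) / 0.60331 ≈ 0.7680

PAF ≈ 0.768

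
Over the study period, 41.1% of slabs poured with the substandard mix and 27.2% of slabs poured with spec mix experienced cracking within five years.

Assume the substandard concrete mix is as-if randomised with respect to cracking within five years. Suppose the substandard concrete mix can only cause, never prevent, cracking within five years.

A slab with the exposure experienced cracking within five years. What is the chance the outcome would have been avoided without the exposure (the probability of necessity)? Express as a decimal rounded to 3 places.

PN ≈ 0.338

p₁ = 0.411, p₀ = 0.272.
Under exogeneity and monotonicity, PN = (p₁ − p₀) / p₁.
PN = (0.411 − 0.272) / 0.411 = 0.139 / 0.411 ≈ 0.3382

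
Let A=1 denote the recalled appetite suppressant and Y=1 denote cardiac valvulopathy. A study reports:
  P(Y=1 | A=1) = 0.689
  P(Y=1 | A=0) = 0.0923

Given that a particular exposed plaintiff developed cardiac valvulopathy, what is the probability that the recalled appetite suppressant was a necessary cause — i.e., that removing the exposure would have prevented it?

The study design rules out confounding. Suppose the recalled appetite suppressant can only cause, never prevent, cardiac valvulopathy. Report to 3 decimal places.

Let p₁ = 0.689, p₀ = 0.0923.
Under exogeneity and monotonicity, PN = (p₁ − p₀) / p₁.
PN = (0.689 − 0.0923) / 0.689 = 0.5967 / 0.689 ≈ 0.8660

PN ≈ 0.866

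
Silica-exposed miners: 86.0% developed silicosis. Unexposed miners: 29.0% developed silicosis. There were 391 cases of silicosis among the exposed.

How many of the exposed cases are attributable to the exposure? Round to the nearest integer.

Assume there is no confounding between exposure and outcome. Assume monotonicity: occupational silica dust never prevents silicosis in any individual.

about 259 cases

p₁ = 0.86, p₀ = 0.29.
PN = (p₁ − p₀)/p₁ = (0.86 − 0.29) / 0.86 ≈ 0.66279.
Attributable cases ≈ PN × (exposed cases) = 0.66279 × 391 ≈ 259.15.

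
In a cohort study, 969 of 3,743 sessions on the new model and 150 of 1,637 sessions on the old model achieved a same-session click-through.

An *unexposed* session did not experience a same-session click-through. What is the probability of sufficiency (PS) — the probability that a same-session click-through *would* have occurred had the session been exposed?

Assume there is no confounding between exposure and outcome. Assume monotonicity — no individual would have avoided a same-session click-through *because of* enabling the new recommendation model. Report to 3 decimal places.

PS ≈ 0.184

p₁ = P(outcome | exposed) = 969/3743 = 0.25888
p₀ = P(outcome | unexposed) = 150/1637 = 0.091631
Under exogeneity and monotonicity, PS = (p₁ − p₀) / (1 − p₀).
PS = (0.25888 − 0.091631) / (1 − 0.091631) = 0.16725 / 0.90837 ≈ 0.1841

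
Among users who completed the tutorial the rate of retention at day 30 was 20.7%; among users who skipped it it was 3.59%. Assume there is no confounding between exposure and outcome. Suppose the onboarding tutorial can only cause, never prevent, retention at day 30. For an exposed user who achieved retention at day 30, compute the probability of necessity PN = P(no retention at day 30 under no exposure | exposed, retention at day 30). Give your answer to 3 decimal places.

PN ≈ 0.827

p₁ = 0.207, p₀ = 0.0359.
Under exogeneity and monotonicity, PN = (p₁ − p₀) / p₁.
PN = (0.207 − 0.0359) / 0.207 = 0.1711 / 0.207 ≈ 0.8266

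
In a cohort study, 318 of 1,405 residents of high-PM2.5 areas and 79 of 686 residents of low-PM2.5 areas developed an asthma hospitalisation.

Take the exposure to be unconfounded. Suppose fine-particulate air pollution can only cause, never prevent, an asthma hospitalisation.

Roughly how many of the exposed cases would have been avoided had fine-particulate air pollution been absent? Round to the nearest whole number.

about 156 cases

p₁ = P(outcome | exposed) = 318/1405 = 0.22633
p₀ = P(outcome | unexposed) = 79/686 = 0.11516
PN = (p₁ − p₀)/p₁ = (0.22633 − 0.11516) / 0.22633 ≈ 0.49119.
Attributable cases ≈ PN × (exposed cases) = 0.49119 × 318 ≈ 156.20.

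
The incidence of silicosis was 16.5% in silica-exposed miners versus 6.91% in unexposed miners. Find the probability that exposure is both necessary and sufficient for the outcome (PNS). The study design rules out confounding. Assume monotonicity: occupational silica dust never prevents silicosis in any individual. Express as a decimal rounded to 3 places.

p₁ = 0.165, p₀ = 0.0691.
Under exogeneity and monotonicity, PNS = p₁ − p₀.
PNS = 0.165 − 0.0691 = 0.0959

PNS ≈ 0.096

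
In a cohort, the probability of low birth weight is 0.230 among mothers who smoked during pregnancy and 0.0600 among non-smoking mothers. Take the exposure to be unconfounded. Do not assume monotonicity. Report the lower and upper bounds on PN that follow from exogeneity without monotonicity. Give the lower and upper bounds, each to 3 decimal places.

Let p₁ = 0.23, p₀ = 0.06.
Under exogeneity alone the bounds on PN are max{0,(p₁−p₀)/p₁} ≤ PN ≤ min{1,(1−p₀)/p₁}.
  lower = (p₁ − p₀)/p₁ = 0.17 / 0.23 ≈ 0.7391
  upper = min{1, (1 − p₀)/p₁} = 0.94 / 0.23 ≈ 4.0870 → capped at 1

0.739 ≤ PN ≤ 1.000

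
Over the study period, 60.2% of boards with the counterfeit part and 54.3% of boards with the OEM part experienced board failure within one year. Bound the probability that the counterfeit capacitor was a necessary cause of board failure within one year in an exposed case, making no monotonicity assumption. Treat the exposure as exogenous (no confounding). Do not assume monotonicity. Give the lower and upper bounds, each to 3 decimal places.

0.098 ≤ PN ≤ 0.759

p₁ = 0.602, p₀ = 0.543.
Under exogeneity alone the bounds on PN are max{0,(p₁−p₀)/p₁} ≤ PN ≤ min{1,(1−p₀)/p₁}.
  lower = (p₁ − p₀)/p₁ = 0.059 / 0.602 ≈ 0.0980
  upper = min{1, (1 − p₀)/p₁} = 0.457 / 0.602 ≈ 0.7591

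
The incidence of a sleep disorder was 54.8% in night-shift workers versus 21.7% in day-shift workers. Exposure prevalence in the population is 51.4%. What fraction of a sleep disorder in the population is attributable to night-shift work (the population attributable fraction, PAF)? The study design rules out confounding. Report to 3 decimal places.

PAF ≈ 0.439

p₁ = 0.548, p₀ = 0.217.
Overall risk P(Y=1) = π·p₁ + (1−π)·p₀ = 0.514×0.548 + 0.486×0.217 = 0.38713.
Under exogeneity, PAF = [P(Y=1) − p₀] / P(Y=1).
PAF = (0.38713 − 0.217) / 0.38713 ≈ 0.4395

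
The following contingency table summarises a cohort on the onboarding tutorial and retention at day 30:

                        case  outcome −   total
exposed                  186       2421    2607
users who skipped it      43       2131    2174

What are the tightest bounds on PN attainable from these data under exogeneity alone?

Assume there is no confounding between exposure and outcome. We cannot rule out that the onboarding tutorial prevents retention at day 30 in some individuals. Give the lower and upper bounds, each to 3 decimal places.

0.723 ≤ PN ≤ 1.000

p₁ = P(outcome | exposed) = 186/2607 = 0.071346
p₀ = P(outcome | unexposed) = 43/2174 = 0.019779
Under exogeneity alone the bounds on PN are max{0,(p₁−p₀)/p₁} ≤ PN ≤ min{1,(1−p₀)/p₁}.
  lower = (p₁ − p₀)/p₁ = 0.051567 / 0.071346 ≈ 0.7228
  upper = min{1, (1 − p₀)/p₁} = 0.98022 / 0.071346 ≈ 13.7389 → capped at 1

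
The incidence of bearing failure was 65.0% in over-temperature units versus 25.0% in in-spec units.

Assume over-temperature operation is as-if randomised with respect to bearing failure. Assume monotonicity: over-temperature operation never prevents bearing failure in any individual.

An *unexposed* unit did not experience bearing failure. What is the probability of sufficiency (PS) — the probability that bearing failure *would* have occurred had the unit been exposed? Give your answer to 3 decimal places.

PS ≈ 0.533

p₁ = 0.65, p₀ = 0.25.
Under exogeneity and monotonicity, PS = (p₁ − p₀) / (1 − p₀).
PS = (0.65 − 0.25) / (1 − 0.25) = 0.4 / 0.75 ≈ 0.5333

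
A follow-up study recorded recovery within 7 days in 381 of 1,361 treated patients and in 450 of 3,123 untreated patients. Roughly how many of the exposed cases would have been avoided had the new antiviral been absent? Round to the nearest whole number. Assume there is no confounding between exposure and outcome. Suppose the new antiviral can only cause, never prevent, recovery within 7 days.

about 185 cases

p₁ = P(outcome | exposed) = 381/1361 = 0.27994
p₀ = P(outcome | unexposed) = 450/3123 = 0.14409
PN = (p₁ − p₀)/p₁ = (0.27994 − 0.14409) / 0.27994 ≈ 0.48528.
Attributable cases ≈ PN × (exposed cases) = 0.48528 × 381 ≈ 184.89.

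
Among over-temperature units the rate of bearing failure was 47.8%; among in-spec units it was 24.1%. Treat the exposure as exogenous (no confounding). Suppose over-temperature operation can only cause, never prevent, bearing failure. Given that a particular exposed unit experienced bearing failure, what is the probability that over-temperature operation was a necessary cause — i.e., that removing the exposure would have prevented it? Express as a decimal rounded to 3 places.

p₁ = 0.478, p₀ = 0.241.
Under exogeneity and monotonicity, PN = (p₁ − p₀) / p₁.
PN = (0.478 − 0.241) / 0.478 = 0.237 / 0.478 ≈ 0.4958

PN ≈ 0.496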